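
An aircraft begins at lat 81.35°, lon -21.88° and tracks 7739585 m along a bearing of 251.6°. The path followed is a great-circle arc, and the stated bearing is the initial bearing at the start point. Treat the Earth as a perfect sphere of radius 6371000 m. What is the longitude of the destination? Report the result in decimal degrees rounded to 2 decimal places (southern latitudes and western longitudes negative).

The arc subtends δ = 7739585/6371000 = 1.214815 rad at the centre.
Converting: φ₁ = 1.419825 rad, θ = 4.391248 rad.
Destination latitude: φ₂ = arcsin( sin φ₁ cos δ + cos φ₁ sin δ cos θ ) = arcsin(0.300050) = 17.46°.
Δλ = atan2( sin θ sin δ cos φ₁ , cos δ − sin φ₁ sin φ₂ ) = atan2(-0.133762, 0.051874) = -1.200846 rad = -68.80°.
λ₂ = -21.88° + -68.80° = -90.68°.

longitude -90.68°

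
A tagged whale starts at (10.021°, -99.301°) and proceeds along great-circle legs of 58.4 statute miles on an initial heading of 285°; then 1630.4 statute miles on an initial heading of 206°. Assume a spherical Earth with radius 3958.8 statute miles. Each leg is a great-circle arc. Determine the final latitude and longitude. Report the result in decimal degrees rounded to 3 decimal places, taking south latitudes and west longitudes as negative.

latitude -11.021°, longitude -110.429°

Apply the spherical direct solution leg by leg, carrying full precision between legs.
Leg 1: from (10.021°, -99.301°), δ = 58.4/3958.8 = 0.014752 rad, θ = 285° → φ = 10.239°, λ = -100.131°.
Leg 2: from (10.239°, -100.131°), δ = 1630.4/3958.8 = 0.411842 rad, θ = 206° → φ = -11.021°, λ = -110.429°.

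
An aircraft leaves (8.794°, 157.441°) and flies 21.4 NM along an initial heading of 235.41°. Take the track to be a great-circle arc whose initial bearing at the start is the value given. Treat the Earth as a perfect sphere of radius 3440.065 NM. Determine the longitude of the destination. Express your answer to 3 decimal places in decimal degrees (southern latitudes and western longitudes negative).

longitude 157.144°

Central angle δ = d/R = 0.006221 rad.
Converting: φ₁ = 0.153484 rad, θ = 4.108680 rad.
sin φ₂ = sin φ₁ cos δ + cos φ₁ sin δ cos θ = (0.152882)(0.999981) + (0.988244)(0.006221)(-0.567700) = 0.149389
φ₂ = asin(0.149389) = 0.149951 rad = 8.592°.
Δλ = atan2( sin θ sin δ cos φ₁ , cos δ − sin φ₁ sin φ₂ ) = atan2(-0.005061, 0.977142) = -0.005179 rad = -0.297°.
λ₂ = 157.441° + -0.297° = 157.144°.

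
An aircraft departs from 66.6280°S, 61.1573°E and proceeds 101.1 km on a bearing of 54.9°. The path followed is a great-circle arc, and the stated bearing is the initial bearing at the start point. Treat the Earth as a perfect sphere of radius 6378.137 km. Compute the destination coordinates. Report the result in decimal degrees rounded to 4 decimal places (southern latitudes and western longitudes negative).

latitude -66.0949°, longitude 62.9912°

The arc subtends δ = 101.1/6378.137 = 0.015851 rad at the centre.
Converting: φ₁ = -1.162878 rad, θ = 0.958186 rad.
sin φ₂ = sin φ₁ cos δ + cos φ₁ sin δ cos θ = (-0.917949)(0.999874) + (0.396699)(0.015850)(0.575005) = -0.914218
φ₂ = asin(-0.914218) = -1.153573 rad = -66.0949°.
For the longitude increment, Δλ = atan2( sin θ sin δ cos φ₁, cos δ − sin φ₁ sin φ₂ ) = atan2(0.005144, 0.160669) = 1.8339°.
Hence λ₂ = 61.1573° + 1.8339° = 62.9912°.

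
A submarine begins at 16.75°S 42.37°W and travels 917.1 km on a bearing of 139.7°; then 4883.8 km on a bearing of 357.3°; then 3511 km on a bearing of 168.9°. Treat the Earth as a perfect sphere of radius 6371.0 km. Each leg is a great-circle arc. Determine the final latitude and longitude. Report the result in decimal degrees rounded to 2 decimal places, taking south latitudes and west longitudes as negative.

latitude -10.12°, longitude -32.71°

Apply the spherical direct solution leg by leg, carrying full precision between legs.
Leg 1: from (-16.75°, -42.37°), δ = 917.1/6371 = 0.143949 rad, θ = 139.7° → φ = -22.95°, λ = -36.59°.
Leg 2: from (-22.95°, -36.59°), δ = 4883.8/6371 = 0.766567 rad, θ = 357.3° → φ = 20.92°, λ = -38.59°.
Leg 3: from (20.92°, -38.59°), δ = 3511/6371 = 0.551091 rad, θ = 168.9° → φ = -10.12°, λ = -32.71°.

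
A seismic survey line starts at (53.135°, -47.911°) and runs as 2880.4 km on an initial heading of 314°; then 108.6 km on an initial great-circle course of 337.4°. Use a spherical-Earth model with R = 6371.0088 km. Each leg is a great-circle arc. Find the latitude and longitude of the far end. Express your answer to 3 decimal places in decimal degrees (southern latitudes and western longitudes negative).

Apply the spherical direct solution leg by leg, carrying full precision between legs.
Leg 1: from (53.135°, -47.911°), δ = 2880.4/6371.0088 = 0.452111 rad, θ = 314° → φ = 64.386°, λ = -94.541°.
Leg 2: from (64.386°, -94.541°), δ = 108.6/6371.0088 = 0.017046 rad, θ = 337.4° → φ = 65.285°, λ = -95.439°.

latitude 65.285°, longitude -95.439°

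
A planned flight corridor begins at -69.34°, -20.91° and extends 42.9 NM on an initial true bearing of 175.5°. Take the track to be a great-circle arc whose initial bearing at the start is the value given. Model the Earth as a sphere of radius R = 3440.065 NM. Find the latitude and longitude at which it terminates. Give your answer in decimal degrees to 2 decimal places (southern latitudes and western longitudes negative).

The arc subtends δ = 42.9/3440.065 = 0.012471 rad at the centre.
Start latitude φ₁ = -1.210211 rad; initial bearing θ = 3.063053 rad.
Destination latitude: φ₂ = arcsin( sin φ₁ cos δ + cos φ₁ sin δ cos θ ) = arcsin(-0.940004) = -70.05°.
Δλ = atan2( sin θ sin δ cos φ₁ , cos δ − sin φ₁ sin φ₂ ) = atan2(0.000345, 0.120369) = 0.002868 rad = 0.16°.
Hence λ₂ = -20.91° + 0.16° = -20.75°.

latitude -70.05°, longitude -20.75°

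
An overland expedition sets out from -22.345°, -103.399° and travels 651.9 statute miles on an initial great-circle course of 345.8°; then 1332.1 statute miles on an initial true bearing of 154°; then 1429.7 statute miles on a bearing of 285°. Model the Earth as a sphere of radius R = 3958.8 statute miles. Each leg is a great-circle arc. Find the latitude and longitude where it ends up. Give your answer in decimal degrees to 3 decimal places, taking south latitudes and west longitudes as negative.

latitude -23.123°, longitude -117.902°

Apply the spherical direct solution leg by leg, carrying full precision between legs.
Leg 1: from (-22.345°, -103.399°), δ = 651.9/3958.8 = 0.164671 rad, θ = 345.8° → φ = -13.183°, λ = -105.766°.
Leg 2: from (-13.183°, -105.766°), δ = 1332.1/3958.8 = 0.336491 rad, θ = 154° → φ = -30.279°, λ = -96.118°.
Leg 3: from (-30.279°, -96.118°), δ = 1429.7/3958.8 = 0.361145 rad, θ = 285° → φ = -23.123°, λ = -117.902°.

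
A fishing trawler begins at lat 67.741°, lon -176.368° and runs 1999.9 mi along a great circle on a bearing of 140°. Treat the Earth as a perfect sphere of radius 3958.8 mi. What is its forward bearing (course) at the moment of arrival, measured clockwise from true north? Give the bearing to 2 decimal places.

final bearing 160.87°

Central angle δ = d/R = 0.505178 rad.
With φ₁ = 67.741° = 1.182303 rad and θ = 140° = 2.443461 rad:
Applying the spherical law of cosines for sides, sin φ₂ = sin φ₁ cos δ + cos φ₁ sin δ cos θ = 0.669444, so φ₂ = 42.024°.
For the longitude increment, Δλ = atan2( sin θ sin δ cos φ₁, cos δ − sin φ₁ sin φ₂ ) = atan2(0.117837, 0.255530) = 24.757°.
Hence λ₂ = -176.368° + 24.757° = -151.611°.
The forward bearing on arrival equals the back-azimuth from the destination plus 180°.
Back-azimuth from P₂ (42.02°, -151.61°) to P₁ (67.74°, -176.37°), with Δλ' = λ₁ − λ₂ = -24.76°: atan2( sin Δλ' cos φ₁ , cos φ₂ sin φ₁ − sin φ₂ cos φ₁ cos Δλ' ) = 340.87°.
Final bearing = (340.87° + 180°) mod 360° = 160.87°.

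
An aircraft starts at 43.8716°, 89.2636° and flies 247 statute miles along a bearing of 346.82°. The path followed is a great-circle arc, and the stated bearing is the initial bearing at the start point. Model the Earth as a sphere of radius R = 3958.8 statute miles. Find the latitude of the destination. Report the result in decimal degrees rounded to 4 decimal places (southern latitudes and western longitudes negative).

Central angle δ = d/R = 0.062393 rad.
Converting: φ₁ = 0.765704 rad, θ = 6.053151 rad.
sin φ₂ = sin φ₁ cos δ + cos φ₁ sin δ cos θ = (0.693045)(0.998054) + (0.720895)(0.062352)(0.973659) = 0.735461
φ₂ = asin(0.735461) = 0.826347 rad = 47.3462°.
For the longitude increment, Δλ = atan2( sin θ sin δ cos φ₁, cos δ − sin φ₁ sin φ₂ ) = atan2(-0.010249, 0.488347) = -1.2023°.
Hence λ₂ = 89.2636° + -1.2023° = 88.0613°.

latitude 47.3462°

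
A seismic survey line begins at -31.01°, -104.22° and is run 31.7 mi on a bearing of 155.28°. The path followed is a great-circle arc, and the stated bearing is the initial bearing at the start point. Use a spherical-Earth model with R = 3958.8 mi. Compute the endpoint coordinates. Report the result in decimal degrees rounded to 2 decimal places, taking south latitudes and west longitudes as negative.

latitude -31.43°, longitude -104.00°

Central angle δ = d/R = 0.008007 rad.
Converting: φ₁ = -0.541227 rad, θ = 2.710147 rad.
sin φ₂ = sin φ₁ cos δ + cos φ₁ sin δ cos θ = (-0.515188)(0.999968) + (0.857077)(0.008007)(-0.908362) = -0.521405
φ₂ = asin(-0.521405) = -0.548497 rad = -31.43°.
Then Δλ = atan2(0.002870, 0.731346) = 0.003924 rad, from sin θ sin δ cos φ₁ over cos δ − sin φ₁ sin φ₂.
λ₂ = -104.22° + 0.22° = -104.00°.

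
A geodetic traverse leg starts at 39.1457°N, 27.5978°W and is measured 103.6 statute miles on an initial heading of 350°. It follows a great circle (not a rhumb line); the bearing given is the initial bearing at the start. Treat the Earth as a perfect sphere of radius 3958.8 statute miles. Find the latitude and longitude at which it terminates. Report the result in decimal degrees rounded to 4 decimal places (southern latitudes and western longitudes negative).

δ = 103.6/3958.8 = 0.026170 rad (1.4994°).
Start latitude φ₁ = 0.683221 rad; initial bearing θ = 6.108652 rad.
sin φ₂ = sin φ₁ cos δ + cos φ₁ sin δ cos θ = (0.631295)(0.999658) + (0.775543)(0.026167)(0.984808) = 0.651063
φ₂ = asin(0.651063) = 0.708985 rad = 40.6218°.
For the longitude increment, Δλ = atan2( sin θ sin δ cos φ₁, cos δ − sin φ₁ sin φ₂ ) = atan2(-0.003524, 0.588645) = -0.3430°.
λ₂ = λ₁ + Δλ = -27.9408°.

latitude 40.6218°, longitude -27.9408°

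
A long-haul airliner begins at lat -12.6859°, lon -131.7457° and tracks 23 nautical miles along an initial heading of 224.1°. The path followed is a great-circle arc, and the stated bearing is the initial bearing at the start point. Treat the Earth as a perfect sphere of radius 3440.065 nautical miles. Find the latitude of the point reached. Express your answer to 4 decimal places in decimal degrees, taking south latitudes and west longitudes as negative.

The arc subtends δ = 23/3440.065 = 0.006686 rad at the centre.
With φ₁ = -12.6859° = -0.221411 rad and θ = 224.1° = 3.911283 rad:
Destination latitude: φ₂ = arcsin( sin φ₁ cos δ + cos φ₁ sin δ cos θ ) = arcsin(-0.224285) = -12.9609°.
Then Δλ = atan2(-0.004539, 0.950723) = -0.004774 rad, from sin θ sin δ cos φ₁ over cos δ − sin φ₁ sin φ₂.
λ₂ = -131.7457° + -0.2736° = -132.0193°.

latitude -12.9609°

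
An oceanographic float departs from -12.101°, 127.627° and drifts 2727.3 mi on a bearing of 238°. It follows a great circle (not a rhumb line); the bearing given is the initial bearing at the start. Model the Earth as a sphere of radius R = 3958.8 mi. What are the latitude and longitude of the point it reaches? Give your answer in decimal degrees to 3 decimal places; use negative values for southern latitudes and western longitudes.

latitude -29.420°, longitude 89.389°

δ = 2727.3/3958.8 = 0.688921 rad (39.4723°).
Start latitude φ₁ = -0.211202 rad; initial bearing θ = 4.153884 rad.
Applying the spherical law of cosines for sides, sin φ₂ = sin φ₁ cos δ + cos φ₁ sin δ cos θ = -0.491211, so φ₂ = -29.420°.
Then Δλ = atan2(-0.527129, 0.668957) = -0.667372 rad, from sin θ sin δ cos φ₁ over cos δ − sin φ₁ sin φ₂.
λ₂ = 127.627° + -38.238° = 89.389°.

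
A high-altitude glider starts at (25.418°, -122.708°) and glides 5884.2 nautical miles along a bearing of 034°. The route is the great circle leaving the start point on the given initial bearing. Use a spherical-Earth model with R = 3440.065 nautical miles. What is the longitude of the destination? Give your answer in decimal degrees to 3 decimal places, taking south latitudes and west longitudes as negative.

longitude 8.101°

δ = 5884.2/3440.065 = 1.710491 rad (98.0039°).
Start latitude φ₁ = 0.443628 rad; initial bearing θ = 0.593412 rad.
sin φ₂ = sin φ₁ cos δ + cos φ₁ sin δ cos θ = (0.429219)(-0.139241) + (0.903200)(0.990259)(0.829038) = 0.681728
φ₂ = asin(0.681728) = 0.750122 rad = 42.979°.
Then Δλ = atan2(0.500143, -0.431851) = 2.283050 rad, from sin θ sin δ cos φ₁ over cos δ − sin φ₁ sin φ₂.
Hence λ₂ = -122.708° + 130.809° = 8.101°.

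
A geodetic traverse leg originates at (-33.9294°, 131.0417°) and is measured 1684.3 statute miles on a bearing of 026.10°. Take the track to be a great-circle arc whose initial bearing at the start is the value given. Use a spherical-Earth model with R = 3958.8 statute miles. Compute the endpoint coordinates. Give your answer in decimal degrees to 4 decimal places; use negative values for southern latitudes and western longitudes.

latitude -11.5880°, longitude 141.7237°

The arc subtends δ = 1684.3/3958.8 = 0.425457 rad at the centre.
Start latitude φ₁ = -0.592180 rad; initial bearing θ = 0.455531 rad.
Destination latitude: φ₂ = arcsin( sin φ₁ cos δ + cos φ₁ sin δ cos θ ) = arcsin(-0.200873) = -11.5880°.
Δλ = atan2( sin θ sin δ cos φ₁ , cos δ − sin φ₁ sin φ₂ ) = atan2(0.150661, 0.798729) = 0.186436 rad = 10.6820°.
λ₂ = 131.0417° + 10.6820° = 141.7237°.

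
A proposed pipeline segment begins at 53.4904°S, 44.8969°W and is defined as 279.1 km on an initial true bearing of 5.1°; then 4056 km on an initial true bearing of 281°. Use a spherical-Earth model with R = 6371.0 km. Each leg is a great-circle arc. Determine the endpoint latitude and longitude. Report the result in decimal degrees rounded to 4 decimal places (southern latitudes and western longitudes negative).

latitude -33.6013°, longitude -89.0211°

Apply the spherical direct solution leg by leg, carrying full precision between legs.
Leg 1: from (-53.4904°, -44.8969°), δ = 279.1/6371 = 0.043808 rad, θ = 5.1° → φ = -50.9898°, λ = -44.5425°.
Leg 2: from (-50.9898°, -44.5425°), δ = 4056/6371 = 0.636635 rad, θ = 281° → φ = -33.6013°, λ = -89.0211°.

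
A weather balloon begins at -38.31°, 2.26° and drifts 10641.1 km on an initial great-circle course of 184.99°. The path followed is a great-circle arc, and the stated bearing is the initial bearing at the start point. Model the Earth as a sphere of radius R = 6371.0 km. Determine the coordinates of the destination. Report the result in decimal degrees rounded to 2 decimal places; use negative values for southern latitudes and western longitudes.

latitude -45.75°, longitude -170.61°

The arc subtends δ = 10641.1/6371 = 1.670240 rad at the centre.
Converting: φ₁ = -0.668636 rad, θ = 3.228685 rad.
sin φ₂ = sin φ₁ cos δ + cos φ₁ sin δ cos θ = (-0.619916)(-0.099280) + (0.784668)(0.995060)(-0.996210) = -0.716287
φ₂ = asin(-0.716287) = -0.798467 rad = -45.75°.
Then Δλ = atan2(-0.067915, -0.543318) = -3.017238 rad, from sin θ sin δ cos φ₁ over cos δ − sin φ₁ sin φ₂.
λ₂ = 2.26° + -172.87° = -170.61°.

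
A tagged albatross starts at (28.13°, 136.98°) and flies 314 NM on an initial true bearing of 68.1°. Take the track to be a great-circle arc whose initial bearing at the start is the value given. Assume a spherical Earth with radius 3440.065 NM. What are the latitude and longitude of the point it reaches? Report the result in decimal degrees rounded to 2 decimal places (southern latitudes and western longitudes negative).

Central angle δ = d/R = 0.091277 rad.
With φ₁ = 28.13° = 0.490961 rad and θ = 68.1° = 1.188569 rad:
Destination latitude: φ₂ = arcsin( sin φ₁ cos δ + cos φ₁ sin δ cos θ ) = arcsin(0.499493) = 29.97°.
Then Δλ = atan2(0.074583, 0.760339) = 0.097779 rad, from sin θ sin δ cos φ₁ over cos δ − sin φ₁ sin φ₂.
λ₂ = 136.98° + 5.60° = 142.58°.

latitude 29.97°, longitude 142.58°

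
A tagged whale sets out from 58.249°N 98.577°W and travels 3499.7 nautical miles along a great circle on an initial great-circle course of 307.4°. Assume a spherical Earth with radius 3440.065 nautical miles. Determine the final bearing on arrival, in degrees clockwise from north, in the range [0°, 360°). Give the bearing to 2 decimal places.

final bearing 216.97°

Angular distance δ = d/R = 3499.7 / 3440.065 = 1.017335 rad.
With φ₁ = 58.249° = 1.016637 rad and θ = 307.4° = 5.365142 rad:
Destination latitude: φ₂ = arcsin( sin φ₁ cos δ + cos φ₁ sin δ cos θ ) = arcsin(0.718873) = 45.961°.
Δλ = atan2( sin θ sin δ cos φ₁ , cos δ − sin φ₁ sin φ₂ ) = atan2(-0.355634, -0.085654) = -1.807143 rad = -103.542°.
λ₂ = -98.577° + -103.542° = -202.119°, normalized to (−180°, 180°] → 157.881°.
The forward bearing on arrival equals the back-azimuth from the destination plus 180°.
Back-azimuth from P₂ (45.96°, 157.88°) to P₁ (58.25°, -98.58°), with Δλ' = λ₁ − λ₂ = -256.46°: atan2( sin Δλ' cos φ₁ , cos φ₂ sin φ₁ − sin φ₂ cos φ₁ cos Δλ' ) = 36.97°.
Final bearing = (36.97° + 180°) mod 360° = 216.97°.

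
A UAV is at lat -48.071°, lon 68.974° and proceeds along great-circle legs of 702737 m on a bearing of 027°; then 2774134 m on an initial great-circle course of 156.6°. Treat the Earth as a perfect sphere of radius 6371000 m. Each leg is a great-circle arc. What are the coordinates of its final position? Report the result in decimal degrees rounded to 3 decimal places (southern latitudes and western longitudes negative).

latitude -63.770°, longitude 95.126°

Apply the spherical direct solution leg by leg, carrying full precision between legs.
Leg 1: from (-48.071°, 68.974°), δ = 702737/6371000 = 0.110302 rad, θ = 27° → φ = -42.370°, λ = 72.853°.
Leg 2: from (-42.370°, 72.853°), δ = 2774134/6371000 = 0.435431 rad, θ = 156.6° → φ = -63.770°, λ = 95.126°.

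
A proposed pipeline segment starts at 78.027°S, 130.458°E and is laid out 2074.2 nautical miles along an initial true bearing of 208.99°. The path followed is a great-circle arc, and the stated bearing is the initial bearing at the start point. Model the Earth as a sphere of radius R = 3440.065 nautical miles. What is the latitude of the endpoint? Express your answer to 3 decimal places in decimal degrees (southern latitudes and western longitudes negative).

δ = 2074.2/3440.065 = 0.602954 rad (34.5467°).
Start latitude φ₁ = -1.361828 rad; initial bearing θ = 3.647564 rad.
Applying the spherical law of cosines for sides, sin φ₂ = sin φ₁ cos δ + cos φ₁ sin δ cos θ = -0.908647, so φ₂ = -65.319°.
Δλ = atan2( sin θ sin δ cos φ₁ , cos δ − sin φ₁ sin φ₂ ) = atan2(-0.057015, -0.065215) = -2.423179 rad = -138.838°.
λ₂ = λ₁ + Δλ = -8.380°.

latitude -65.319°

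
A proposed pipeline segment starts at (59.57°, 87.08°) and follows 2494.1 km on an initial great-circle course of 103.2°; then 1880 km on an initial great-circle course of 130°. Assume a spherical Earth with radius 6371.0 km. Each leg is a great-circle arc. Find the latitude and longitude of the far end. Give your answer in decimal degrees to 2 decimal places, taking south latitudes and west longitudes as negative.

latitude 36.68°, longitude 137.57°

Apply the spherical direct solution leg by leg, carrying full precision between legs.
Leg 1: from (59.57°, 87.08°), δ = 2494.1/6371 = 0.391477 rad, θ = 103.2° → φ = 48.84°, λ = 121.44°.
Leg 2: from (48.84°, 121.44°), δ = 1880/6371 = 0.295087 rad, θ = 130° → φ = 36.68°, λ = 137.57°.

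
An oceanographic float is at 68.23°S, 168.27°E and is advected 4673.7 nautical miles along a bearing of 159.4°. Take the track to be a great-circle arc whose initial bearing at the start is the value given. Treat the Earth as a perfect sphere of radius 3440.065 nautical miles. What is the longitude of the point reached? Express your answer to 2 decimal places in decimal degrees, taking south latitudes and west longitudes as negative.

δ = 4673.7/3440.065 = 1.358608 rad (77.8425°).
Start latitude φ₁ = -1.190838 rad; initial bearing θ = 2.782055 rad.
Destination latitude: φ₂ = arcsin( sin φ₁ cos δ + cos φ₁ sin δ cos θ ) = arcsin(-0.534961) = -32.34°.
Δλ = atan2( sin θ sin δ cos φ₁ , cos δ − sin φ₁ sin φ₂ ) = atan2(0.127565, -0.286208) = 2.722314 rad = 155.98°.
λ₂ = 168.27° + 155.98° = 324.25°, normalized to (−180°, 180°] → -35.75°.

longitude -35.75°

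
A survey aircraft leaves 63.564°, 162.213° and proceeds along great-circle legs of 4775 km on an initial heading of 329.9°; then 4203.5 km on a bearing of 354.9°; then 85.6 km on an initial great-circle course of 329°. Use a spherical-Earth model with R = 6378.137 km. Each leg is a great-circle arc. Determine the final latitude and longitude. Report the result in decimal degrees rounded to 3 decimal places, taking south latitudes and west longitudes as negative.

latitude 76.015°, longitude -127.495°

Apply the spherical direct solution leg by leg, carrying full precision between legs.
Leg 1: from (63.564°, 162.213°), δ = 4775/6378.137 = 0.748651 rad, θ = 329.9° → φ = 66.659°, λ = 41.705°.
Leg 2: from (66.659°, 41.705°), δ = 4203.5/6378.137 = 0.659048 rad, θ = 354.9° → φ = 75.361°, λ = -125.856°.
Leg 3: from (75.361°, -125.856°), δ = 85.6/6378.137 = 0.013421 rad, θ = 329° → φ = 76.015°, λ = -127.495°.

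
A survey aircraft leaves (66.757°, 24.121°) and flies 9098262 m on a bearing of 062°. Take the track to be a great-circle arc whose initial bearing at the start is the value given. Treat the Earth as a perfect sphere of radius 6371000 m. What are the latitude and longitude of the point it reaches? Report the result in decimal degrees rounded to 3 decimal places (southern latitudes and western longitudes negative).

latitude 18.305°, longitude 137.114°

δ = 9098262/6371000 = 1.428074 rad (81.8226°).
Start latitude φ₁ = 1.165129 rad; initial bearing θ = 1.082104 rad.
Applying the spherical law of cosines for sides, sin φ₂ = sin φ₁ cos δ + cos φ₁ sin δ cos θ = 0.314078, so φ₂ = 18.305°.
Δλ = atan2( sin θ sin δ cos φ₁ , cos δ − sin φ₁ sin φ₂ ) = atan2(0.344896, -0.146350) = 1.972099 rad = 112.993°.
Hence λ₂ = 24.121° + 112.993° = 137.114°.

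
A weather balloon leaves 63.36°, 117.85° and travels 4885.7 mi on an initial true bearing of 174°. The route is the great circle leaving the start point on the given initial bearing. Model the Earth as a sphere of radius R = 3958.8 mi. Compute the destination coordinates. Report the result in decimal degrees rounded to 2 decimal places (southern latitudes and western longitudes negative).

latitude -7.22°, longitude 123.56°

Angular distance δ = d/R = 4885.7 / 3958.8 = 1.234137 rad.
Converting: φ₁ = 1.105841 rad, θ = 3.036873 rad.
sin φ₂ = sin φ₁ cos δ + cos φ₁ sin δ cos θ = (0.893841)(0.330336) + (0.448383)(0.943863)(-0.994522) = -0.125626
φ₂ = asin(-0.125626) = -0.125959 rad = -7.22°.
Δλ = atan2( sin θ sin δ cos φ₁ , cos δ − sin φ₁ sin φ₂ ) = atan2(0.044238, 0.442626) = 0.099613 rad = 5.71°.
λ₂ = 117.85° + 5.71° = 123.56°.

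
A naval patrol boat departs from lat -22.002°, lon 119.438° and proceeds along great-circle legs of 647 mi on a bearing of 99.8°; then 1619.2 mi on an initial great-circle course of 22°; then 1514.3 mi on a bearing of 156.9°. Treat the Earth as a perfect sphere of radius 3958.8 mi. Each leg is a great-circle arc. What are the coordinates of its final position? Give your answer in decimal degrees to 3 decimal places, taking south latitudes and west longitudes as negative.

Apply the spherical direct solution leg by leg, carrying full precision between legs.
Leg 1: from (-22.002°, 119.438°), δ = 647/3958.8 = 0.163433 rad, θ = 99.8° → φ = -23.286°, λ = 129.491°.
Leg 2: from (-23.286°, 129.491°), δ = 1619.2/3958.8 = 0.409013 rad, θ = 22° → φ = -1.376°, λ = 138.061°.
Leg 3: from (-1.376°, 138.061°), δ = 1514.3/3958.8 = 0.382515 rad, θ = 156.9° → φ = -21.438°, λ = 147.113°.

latitude -21.438°, longitude 147.113°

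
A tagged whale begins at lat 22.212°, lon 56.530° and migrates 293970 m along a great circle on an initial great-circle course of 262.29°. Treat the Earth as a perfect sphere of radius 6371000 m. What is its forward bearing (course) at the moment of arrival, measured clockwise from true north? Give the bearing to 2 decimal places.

δ = 293970/6371000 = 0.046142 rad (2.6437°).
Converting: φ₁ = 0.387673 rad, θ = 4.577824 rad.
Applying the spherical law of cosines for sides, sin φ₂ = sin φ₁ cos δ + cos φ₁ sin δ cos θ = 0.371903, so φ₂ = 21.833°.
For the longitude increment, Δλ = atan2( sin θ sin δ cos φ₁, cos δ − sin φ₁ sin φ₂ ) = atan2(-0.042317, 0.858343) = -2.822°.
Hence λ₂ = 56.530° + -2.822° = 53.708°.
The forward bearing on arrival equals the back-azimuth from the destination plus 180°.
Back-azimuth from P₂ (21.83°, 53.71°) to P₁ (22.21°, 56.53°), with Δλ' = λ₁ − λ₂ = 2.82°: atan2( sin Δλ' cos φ₁ , cos φ₂ sin φ₁ − sin φ₂ cos φ₁ cos Δλ' ) = 81.23°.
Final bearing = (81.23° + 180°) mod 360° = 261.23°.

final bearing 261.23°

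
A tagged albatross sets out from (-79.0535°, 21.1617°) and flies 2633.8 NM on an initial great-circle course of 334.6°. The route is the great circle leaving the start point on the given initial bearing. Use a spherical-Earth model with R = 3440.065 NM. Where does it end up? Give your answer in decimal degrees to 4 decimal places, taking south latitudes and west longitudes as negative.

The arc subtends δ = 2633.8/3440.065 = 0.765625 rad at the centre.
With φ₁ = -79.0535° = -1.379744 rad and θ = 334.6° = 5.839872 rad:
sin φ₂ = sin φ₁ cos δ + cos φ₁ sin δ cos θ = (-0.981805)(0.720949) + (0.189892)(0.692988)(0.903335) = -0.588959
φ₂ = asin(-0.588959) = -0.629770 rad = -36.0832°.
Then Δλ = atan2(-0.056445, 0.142707) = -0.376648 rad, from sin θ sin δ cos φ₁ over cos δ − sin φ₁ sin φ₂.
λ₂ = 21.1617° + -21.5803° = -0.4186°.

latitude -36.0832°, longitude -0.4186°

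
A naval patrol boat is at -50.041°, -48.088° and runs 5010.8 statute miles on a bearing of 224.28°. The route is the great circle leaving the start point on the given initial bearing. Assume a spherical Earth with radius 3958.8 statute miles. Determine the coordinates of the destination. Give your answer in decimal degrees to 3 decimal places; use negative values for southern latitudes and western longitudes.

δ = 5010.8/3958.8 = 1.265737 rad (72.5214°).
Start latitude φ₁ = -0.873380 rad; initial bearing θ = 3.914424 rad.
Applying the spherical law of cosines for sides, sin φ₂ = sin φ₁ cos δ + cos φ₁ sin δ cos θ = -0.668792, so φ₂ = -41.974°.
Δλ = atan2( sin θ sin δ cos φ₁ , cos δ − sin φ₁ sin φ₂ ) = atan2(-0.427687, -0.212282) = -2.031520 rad = -116.398°.
λ₂ = λ₁ + Δλ = -164.486°.

latitude -41.974°, longitude -164.486°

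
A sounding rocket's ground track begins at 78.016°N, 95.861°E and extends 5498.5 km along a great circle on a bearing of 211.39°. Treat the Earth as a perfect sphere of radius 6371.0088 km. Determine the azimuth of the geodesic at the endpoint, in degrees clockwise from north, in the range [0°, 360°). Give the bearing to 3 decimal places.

Angular distance δ = d/R = 5498.5 / 6371.0088 = 0.863050 rad.
Converting: φ₁ = 1.361636 rad, θ = 3.689452 rad.
sin φ₂ = sin φ₁ cos δ + cos φ₁ sin δ cos θ = (0.978206)(0.650123) + (0.207639)(0.759829)(-0.853642) = 0.501275
φ₂ = asin(0.501275) = 0.525072 rad = 30.084°.
For the longitude increment, Δλ = atan2( sin θ sin δ cos φ₁, cos δ − sin φ₁ sin φ₂ ) = atan2(-0.082176, 0.159773) = -27.218°.
λ₂ = λ₁ + Δλ = 68.643°.
The forward bearing on arrival equals the back-azimuth from the destination plus 180°.
Back-azimuth from P₂ (30.084°, 68.643°) to P₁ (78.016°, 95.861°), with Δλ' = λ₁ − λ₂ = 27.218°: atan2( sin Δλ' cos φ₁ , cos φ₂ sin φ₁ − sin φ₂ cos φ₁ cos Δλ' ) = 7.180°.
Final bearing = (7.180° + 180°) mod 360° = 187.180°.

final bearing 187.180°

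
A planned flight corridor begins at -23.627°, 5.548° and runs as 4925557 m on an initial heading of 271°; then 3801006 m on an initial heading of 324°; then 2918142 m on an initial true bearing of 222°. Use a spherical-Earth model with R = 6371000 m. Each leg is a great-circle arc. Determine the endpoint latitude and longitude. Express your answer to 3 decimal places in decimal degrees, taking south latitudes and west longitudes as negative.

latitude -7.702°, longitude -78.147°

Apply the spherical direct solution leg by leg, carrying full precision between legs.
Leg 1: from (-23.627°, 5.548°), δ = 4925557/6371000 = 0.773121 rad, θ = 271° → φ = -16.003°, λ = -41.039°.
Leg 2: from (-16.003°, -41.039°), δ = 3801006/6371000 = 0.596611 rad, θ = 324° → φ = 12.056°, λ = -60.775°.
Leg 3: from (12.056°, -60.775°), δ = 2918142/6371000 = 0.458035 rad, θ = 222° → φ = -7.702°, λ = -78.147°.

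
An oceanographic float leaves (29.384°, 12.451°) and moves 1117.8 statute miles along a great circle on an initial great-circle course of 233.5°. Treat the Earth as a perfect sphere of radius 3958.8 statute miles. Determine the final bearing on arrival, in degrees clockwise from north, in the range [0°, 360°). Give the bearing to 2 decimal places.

final bearing 227.83°

The arc subtends δ = 1117.8/3958.8 = 0.282358 rad at the centre.
Converting: φ₁ = 0.512848 rad, θ = 4.075344 rad.
Applying the spherical law of cosines for sides, sin φ₂ = sin φ₁ cos δ + cos φ₁ sin δ cos θ = 0.326822, so φ₂ = 19.076°.
For the longitude increment, Δλ = atan2( sin θ sin δ cos φ₁, cos δ − sin φ₁ sin φ₂ ) = atan2(-0.195158, 0.800043) = -13.709°.
λ₂ = λ₁ + Δλ = -1.258°.
The forward bearing on arrival equals the back-azimuth from the destination plus 180°.
Back-azimuth from P₂ (19.08°, -1.26°) to P₁ (29.38°, 12.45°), with Δλ' = λ₁ − λ₂ = 13.71°: atan2( sin Δλ' cos φ₁ , cos φ₂ sin φ₁ − sin φ₂ cos φ₁ cos Δλ' ) = 47.83°.
Final bearing = (47.83° + 180°) mod 360° = 227.83°.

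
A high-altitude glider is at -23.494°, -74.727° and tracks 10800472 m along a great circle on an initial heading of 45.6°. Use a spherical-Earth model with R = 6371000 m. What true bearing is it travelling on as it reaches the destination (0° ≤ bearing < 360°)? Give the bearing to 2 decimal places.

final bearing 64.26°

Angular distance δ = d/R = 10800472 / 6371000 = 1.695255 rad.
Start latitude φ₁ = -0.410048 rad; initial bearing θ = 0.795870 rad.
Applying the spherical law of cosines for sides, sin φ₂ = sin φ₁ cos δ + cos φ₁ sin δ cos θ = 0.686187, so φ₂ = 43.329°.
Δλ = atan2( sin θ sin δ cos φ₁ , cos δ − sin φ₁ sin φ₂ ) = atan2(0.650176, 0.149413) = 1.344915 rad = 77.058°.
λ₂ = -74.727° + 77.058° = 2.331°.
The forward bearing on arrival equals the back-azimuth from the destination plus 180°.
Back-azimuth from P₂ (43.33°, 2.33°) to P₁ (-23.49°, -74.73°), with Δλ' = λ₁ − λ₂ = -77.06°: atan2( sin Δλ' cos φ₁ , cos φ₂ sin φ₁ − sin φ₂ cos φ₁ cos Δλ' ) = 244.26°.
Final bearing = (244.26° + 180°) mod 360° = 64.26°.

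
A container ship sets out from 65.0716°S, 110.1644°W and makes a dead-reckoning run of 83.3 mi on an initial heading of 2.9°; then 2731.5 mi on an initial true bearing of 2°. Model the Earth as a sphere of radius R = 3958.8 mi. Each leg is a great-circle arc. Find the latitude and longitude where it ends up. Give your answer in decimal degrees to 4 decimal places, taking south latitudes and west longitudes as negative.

Apply the spherical direct solution leg by leg, carrying full precision between legs.
Leg 1: from (-65.0716°, -110.1644°), δ = 83.3/3958.8 = 0.021042 rad, θ = 2.9° → φ = -63.8675°, λ = -110.0259°.
Leg 2: from (-63.8675°, -110.0259°), δ = 2731.5/3958.8 = 0.689982 rad, θ = 2° → φ = -24.3452°, λ = -108.6288°.

latitude -24.3452°, longitude -108.6288°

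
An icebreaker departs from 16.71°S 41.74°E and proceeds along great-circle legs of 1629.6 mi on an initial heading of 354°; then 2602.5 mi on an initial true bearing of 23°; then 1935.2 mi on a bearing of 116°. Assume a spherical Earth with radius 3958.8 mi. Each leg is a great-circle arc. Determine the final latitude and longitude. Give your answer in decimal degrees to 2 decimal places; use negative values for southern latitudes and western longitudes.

Apply the spherical direct solution leg by leg, carrying full precision between legs.
Leg 1: from (-16.71°, 41.74°), δ = 1629.6/3958.8 = 0.411640 rad, θ = 354° → φ = 6.75°, λ = 39.33°.
Leg 2: from (6.75°, 39.33°), δ = 2602.5/3958.8 = 0.657396 rad, θ = 23° → φ = 40.67°, λ = 57.67°.
Leg 3: from (40.67°, 57.67°), δ = 1935.2/3958.8 = 0.488835 rad, θ = 116° → φ = 24.78°, λ = 85.38°.

latitude 24.78°, longitude 85.38°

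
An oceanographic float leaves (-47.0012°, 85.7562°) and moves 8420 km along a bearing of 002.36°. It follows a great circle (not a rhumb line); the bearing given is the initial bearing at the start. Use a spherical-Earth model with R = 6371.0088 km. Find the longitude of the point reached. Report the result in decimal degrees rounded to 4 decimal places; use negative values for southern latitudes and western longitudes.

longitude 88.3634°

δ = 8420/6371.0088 = 1.321612 rad (75.7228°).
With φ₁ = -47.0012° = -0.820326 rad and θ = 2.36° = 0.041190 rad:
Destination latitude: φ₂ = arcsin( sin φ₁ cos δ + cos φ₁ sin δ cos θ ) = arcsin(0.479993) = 28.6850°.
For the longitude increment, Δλ = atan2( sin θ sin δ cos φ₁, cos δ − sin φ₁ sin φ₂ ) = atan2(0.027215, 0.597665) = 2.6072°.
λ₂ = 85.7562° + 2.6072° = 88.3634°.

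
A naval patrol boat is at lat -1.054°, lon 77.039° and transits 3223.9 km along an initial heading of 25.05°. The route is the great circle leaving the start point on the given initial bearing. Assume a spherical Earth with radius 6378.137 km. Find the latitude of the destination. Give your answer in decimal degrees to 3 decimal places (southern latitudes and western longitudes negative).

The arc subtends δ = 3223.9/6378.137 = 0.505461 rad at the centre.
With φ₁ = -1.054° = -0.018396 rad and θ = 25.05° = 0.437205 rad:
sin φ₂ = sin φ₁ cos δ + cos φ₁ sin δ cos θ = (-0.018395)(0.874951) + (0.999831)(0.484211)(0.905939) = 0.422497
φ₂ = asin(0.422497) = 0.436198 rad = 24.992°.
For the longitude increment, Δλ = atan2( sin θ sin δ cos φ₁, cos δ − sin φ₁ sin φ₂ ) = atan2(0.204985, 0.882723) = 13.073°.
λ₂ = 77.039° + 13.073° = 90.112°.

latitude 24.992°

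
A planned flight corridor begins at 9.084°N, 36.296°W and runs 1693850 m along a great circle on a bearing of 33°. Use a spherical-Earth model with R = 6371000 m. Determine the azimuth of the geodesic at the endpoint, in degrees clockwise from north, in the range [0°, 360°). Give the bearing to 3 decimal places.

Angular distance δ = d/R = 1693850 / 6371000 = 0.265869 rad.
Start latitude φ₁ = 0.158546 rad; initial bearing θ = 0.575959 rad.
sin φ₂ = sin φ₁ cos δ + cos φ₁ sin δ cos θ = (0.157882)(0.964865) + (0.987458)(0.262748)(0.838671) = 0.369930
φ₂ = asin(0.369930) = 0.378934 rad = 21.711°.
Δλ = atan2( sin θ sin δ cos φ₁ , cos δ − sin φ₁ sin φ₂ ) = atan2(0.141308, 0.906459) = 0.154645 rad = 8.861°.
Hence λ₂ = -36.296° + 8.861° = -27.435°.
The forward bearing on arrival equals the back-azimuth from the destination plus 180°.
Back-azimuth from P₂ (21.711°, -27.435°) to P₁ (9.084°, -36.296°), with Δλ' = λ₁ − λ₂ = -8.861°: atan2( sin Δλ' cos φ₁ , cos φ₂ sin φ₁ − sin φ₂ cos φ₁ cos Δλ' ) = 215.371°.
Final bearing = (215.371° + 180°) mod 360° = 35.371°.

final bearing 35.371°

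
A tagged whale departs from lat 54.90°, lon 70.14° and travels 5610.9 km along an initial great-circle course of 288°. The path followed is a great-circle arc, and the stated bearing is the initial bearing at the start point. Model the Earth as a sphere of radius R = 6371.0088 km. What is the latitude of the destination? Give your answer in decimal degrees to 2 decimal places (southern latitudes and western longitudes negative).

Angular distance δ = d/R = 5610.9 / 6371.0088 = 0.880693 rad.
Start latitude φ₁ = 0.958186 rad; initial bearing θ = 5.026548 rad.
sin φ₂ = sin φ₁ cos δ + cos φ₁ sin δ cos θ = (0.818150)(0.636617) + (0.575005)(0.771180)(0.309017) = 0.657876
φ₂ = asin(0.657876) = 0.717996 rad = 41.14°.
Δλ = atan2( sin θ sin δ cos φ₁ , cos δ − sin φ₁ sin φ₂ ) = atan2(-0.421729, 0.098376) = -1.341627 rad = -76.87°.
Hence λ₂ = 70.14° + -76.87° = -6.73°.

latitude 41.14°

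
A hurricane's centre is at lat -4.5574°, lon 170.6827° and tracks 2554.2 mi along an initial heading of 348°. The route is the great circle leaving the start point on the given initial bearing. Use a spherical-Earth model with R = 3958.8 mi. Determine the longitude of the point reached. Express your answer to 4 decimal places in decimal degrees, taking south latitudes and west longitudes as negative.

δ = 2554.2/3958.8 = 0.645196 rad (36.9670°).
Converting: φ₁ = -0.079542 rad, θ = 6.073746 rad.
Applying the spherical law of cosines for sides, sin φ₂ = sin φ₁ cos δ + cos φ₁ sin δ cos θ = 0.522868, so φ₂ = 31.5249°.
Then Δλ = atan2(-0.124633, 0.840528) = -0.147207 rad, from sin θ sin δ cos φ₁ over cos δ − sin φ₁ sin φ₂.
λ₂ = λ₁ + Δλ = 162.2483°.

longitude 162.2483°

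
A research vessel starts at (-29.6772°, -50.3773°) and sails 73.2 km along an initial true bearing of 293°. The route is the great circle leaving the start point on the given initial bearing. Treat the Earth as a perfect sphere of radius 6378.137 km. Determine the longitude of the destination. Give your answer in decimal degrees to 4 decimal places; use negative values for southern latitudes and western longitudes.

δ = 73.2/6378.137 = 0.011477 rad (0.6576°).
With φ₁ = -29.6772° = -0.517965 rad and θ = 293° = 5.113815 rad:
sin φ₂ = sin φ₁ cos δ + cos φ₁ sin δ cos θ = (-0.495113)(0.999934) + (0.868829)(0.011476)(0.390731) = -0.491184
φ₂ = asin(-0.491184) = -0.513449 rad = -29.4185°.
For the longitude increment, Δλ = atan2( sin θ sin δ cos φ₁, cos δ − sin φ₁ sin φ₂ ) = atan2(-0.009178, 0.756742) = -0.6949°.
λ₂ = -50.3773° + -0.6949° = -51.0722°.

longitude -51.0722°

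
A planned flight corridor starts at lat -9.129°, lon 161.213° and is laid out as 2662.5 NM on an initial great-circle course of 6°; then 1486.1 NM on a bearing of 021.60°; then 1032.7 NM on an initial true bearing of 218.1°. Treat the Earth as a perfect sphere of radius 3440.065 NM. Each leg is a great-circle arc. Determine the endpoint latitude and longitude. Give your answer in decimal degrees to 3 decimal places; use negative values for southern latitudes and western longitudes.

latitude 42.476°, longitude 168.474°

Apply the spherical direct solution leg by leg, carrying full precision between legs.
Leg 1: from (-9.129°, 161.213°), δ = 2662.5/3440.065 = 0.773968 rad, θ = 6° → φ = 34.951°, λ = 166.327°.
Leg 2: from (34.951°, 166.327°), δ = 1486.1/3440.065 = 0.431998 rad, θ = 21.6° → φ = 57.069°, λ = -177.203°.
Leg 3: from (57.069°, -177.203°), δ = 1032.7/3440.065 = 0.300198 rad, θ = 218.1° → φ = 42.476°, λ = 168.474°.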